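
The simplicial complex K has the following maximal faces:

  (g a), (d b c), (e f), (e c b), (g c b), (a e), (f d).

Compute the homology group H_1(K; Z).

H_1 ≅ Z^2.

We work with the vertex ordering a < b < c < d < e < f < g. The simplices of K, each written with vertices in increasing order, are:

  0-simplices (7): a, b, c, d, e, f, g
  1-simplices (11): ae, ag, bc, bd, be, bg, cd, ce, cg, df, ef
  2-simplices (3): bcd, bce, bcg

Hence C_0 ≅ Z^7, C_1 ≅ Z^11, C_2 ≅ Z^3.

The boundary map ∂_1: C_1 → C_0 sends each edge [p,q] (with p < q) to q − p.
As a 7×11 matrix over Z this has rank 6, with invariant factors (1,1,1,1,1,1).

∂_2: C_2 → C_1 sends each 2-simplex [p,q,r] to [q,r] − [p,r] + [p,q]. For instance
  ∂bcd = cd − bd + bc,
  ∂bce = ce − be + bc.
The resulting 11×3 matrix has rank 3, and its Smith normal form has invariant factors (1,1,1).

From H_k ≅ ker(∂_k) / im(∂_{k+1}) we obtain:

  H_1: rank ker ∂_1 − rank ∂_2 = (11 − 6) − 3 = 2, and the invariant factors of ∂_2 are all 1, so H_1 ≅ Z^2.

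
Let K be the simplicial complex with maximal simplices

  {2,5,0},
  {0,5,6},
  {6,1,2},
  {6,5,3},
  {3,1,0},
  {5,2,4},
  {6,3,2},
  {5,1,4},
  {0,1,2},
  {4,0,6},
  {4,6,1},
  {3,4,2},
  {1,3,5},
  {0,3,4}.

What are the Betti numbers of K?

We work with the vertex ordering 0 < 1 < 2 < 3 < 4 < 5 < 6. The simplices of K, each written with vertices in increasing order, are:

  0-simplices (7): [0], [1], [2], [3], [4], [5], [6]
  1-simplices (21): [0,1], [0,2], [0,3], [0,4], [0,5], [0,6], [1,2], [1,3], [1,4], [1,5], [1,6], [2,3], [2,4], [2,5], [2,6], [3,4], [3,5], [3,6], [4,5], [4,6], [5,6]
  2-simplices (14): [0,1,2], [0,1,3], [0,2,5], [0,3,4], [0,4,6], [0,5,6], [1,2,6], [1,3,5], [1,4,5], [1,4,6], [2,3,4], [2,3,6], [2,4,5], [3,5,6]

giving chain groups C_0 ≅ Z^7, C_1 ≅ Z^21, C_2 ≅ Z^14.

∂_1: C_1 → C_0 is given by ∂[p,q] = [q] − [p].
As a 7×21 matrix over Z this has rank 6, with invariant factors (1,1,1,1,1,1).

∂_2: C_2 → C_1 maps a triangle to the signed sum of its edges. For instance
  ∂[0,1,3] = [1,3] − [0,3] + [0,1],
  ∂[1,3,5] = [3,5] − [1,5] + [1,3].
The 21×14 boundary matrix has rank 13 and Smith normal form diag(1,1,1,1,1,1,1,1,1,1,1,1,1).

Reading off H_k = ker ∂_k / im ∂_{k+1}:

  H_0: rank C_0 − rank ∂_1 = 7 − 6 = 1, and the invariant factors of ∂_1 are all 1, so H_0 ≅ Z.
  H_1: rank ker ∂_1 − rank ∂_2 = (21 − 6) − 13 = 2, and the invariant factors of ∂_2 are all 1, so H_1 ≅ Z^2.
  H_2: rank ker ∂_2 − rank ∂_3 = (14 − 13) − 0 = 1, and there is no ∂_3, so H_2 ≅ Z.

As a check, the Euler characteristic is 7 − 21 + 14 = 0, which agrees with 1 − 2 + 1 = 0.
(K is a triangulation of the torus T^2.)

Hence the Betti numbers are b_0 = 1, b_1 = 2, b_2 = 1.

b_0 = 1, b_1 = 2, b_2 = 1.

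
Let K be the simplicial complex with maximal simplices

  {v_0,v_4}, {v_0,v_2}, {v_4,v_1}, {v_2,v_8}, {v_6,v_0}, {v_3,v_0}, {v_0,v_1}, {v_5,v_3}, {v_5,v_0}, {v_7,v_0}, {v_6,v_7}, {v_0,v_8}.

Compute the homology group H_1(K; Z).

Order the vertices as v_0 < v_1 < v_2 < v_3 < v_4 < v_5 < v_6 < v_7 < v_8. Listing each simplex with vertices in this order, K has dimension 1 with simplices:

  0-simplices (9): [v_0], [v_1], [v_2], [v_3], [v_4], [v_5], [v_6], [v_7], [v_8]
  1-simplices (12): [v_0,v_1], [v_0,v_2], [v_0,v_3], [v_0,v_4], [v_0,v_5], [v_0,v_6], [v_0,v_7], [v_0,v_8], [v_1,v_4], [v_2,v_8], [v_3,v_5], [v_6,v_7]

Hence C_0 ≅ Z^9, C_1 ≅ Z^12.

Boundary ∂_1: C_1 → C_0 maps an edge to its endpoints' difference, ∂[p,q] = q − p.
The resulting 9×12 matrix has rank 8, and its Smith normal form has invariant factors (1,1,1,1,1,1,1,1).

Now H_k = ker ∂_k / im ∂_{k+1}, so:

  H_1: rank ker ∂_1 − rank ∂_2 = (12 − 8) − 0 = 4, and there is no ∂_2, so H_1 ≅ Z^4.

H_1 = Z^4.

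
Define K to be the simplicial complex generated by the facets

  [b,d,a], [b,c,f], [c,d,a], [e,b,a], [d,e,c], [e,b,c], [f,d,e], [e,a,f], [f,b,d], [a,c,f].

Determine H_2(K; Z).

K has 6 vertices, 15 edges, 10 triangles.
rank ∂_2 = 10, rank ∂_3 = 0 ⇒ b_2 = 10 − 10 − 0 = 0. So H_2 ≅ 0.

H_2 = 0.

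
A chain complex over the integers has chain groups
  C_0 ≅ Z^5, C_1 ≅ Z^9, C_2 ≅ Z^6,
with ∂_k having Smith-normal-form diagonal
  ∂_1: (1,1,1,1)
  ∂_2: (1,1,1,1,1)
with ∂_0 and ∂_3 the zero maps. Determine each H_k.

H_0 = Z,  H_1 = 0,  H_2 = Z.

H_0: b_0 = 5 − 0 − 4 = 1; torsion from ∂_1 factors > 1: none. So H_0 = Z.
H_1: b_1 = 9 − 4 − 5 = 0; torsion from ∂_2 factors > 1: none. So H_1 = 0.
H_2: b_2 = 6 − 5 − 0 = 1; torsion from ∂_3 factors > 1: none. So H_2 = Z.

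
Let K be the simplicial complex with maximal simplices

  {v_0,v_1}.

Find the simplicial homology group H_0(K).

H_0 ≅ Z.

Order the vertices as v_0 < v_1. Listing each simplex with vertices in this order, K has dimension 1 with simplices:

  0-simplices (2): [v_0], [v_1]
  1-simplices (1): [v_0,v_1]

so the chain groups are C_0 ≅ Z^2, C_1 ≅ Z^1.

∂_1: C_1 → C_0 is given by ∂[p,q] = [q] − [p]. For instance
  ∂[v_0,v_1] = [v_1] − [v_0].
As a 2×1 matrix over Z this has rank 1, with invariant factors (1).

Reading off H_k = ker ∂_k / im ∂_{k+1}:

  H_0: rank C_0 − rank ∂_1 = 2 − 1 = 1, and the invariant factors of ∂_1 are all 1, so H_0 ≅ Z.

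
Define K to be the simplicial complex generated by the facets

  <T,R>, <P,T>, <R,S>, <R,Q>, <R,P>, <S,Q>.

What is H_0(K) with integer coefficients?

H_0 = Z.

Take the total order P < Q < R < S < T on the vertex set. Then K (dimension 1) consists of the simplices:

  0-simplices (5): P, Q, R, S, T
  1-simplices (6): PR, PT, QR, QS, RS, RT

so the chain groups are C_0 ≅ Z^5, C_1 ≅ Z^6.

The boundary map ∂_1: C_1 → C_0 sends each edge [p,q] (with p < q) to q − p. For instance
  ∂QR = R − Q.
The resulting 5×6 matrix has rank 4, and its Smith normal form has invariant factors (1,1,1,1).

From H_k ≅ ker(∂_k) / im(∂_{k+1}) we obtain:

  H_0: rank C_0 − rank ∂_1 = 5 − 4 = 1, and the invariant factors of ∂_1 are all 1, so H_0 = Z.

(K is a triangulation of a wedge of 2 circles.)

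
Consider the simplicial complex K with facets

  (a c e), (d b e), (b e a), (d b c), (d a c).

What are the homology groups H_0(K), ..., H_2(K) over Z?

Order the vertices as a < b < c < d < e. Listing each simplex with vertices in this order, K has dimension 2 with simplices:

  0-simplices (5): a, b, c, d, e
  1-simplices (10): ab, ac, ad, ae, bc, bd, be, cd, ce, de
  2-simplices (5): abe, acd, ace, bcd, bde

so the chain groups are C_0 ≅ Z^5, C_1 ≅ Z^10, C_2 ≅ Z^5.

The boundary map ∂_1: C_1 → C_0 maps an edge to its endpoints' difference, ∂[p,q] = q − p.
The 5×10 boundary matrix has rank 4 and Smith normal form diag(1,1,1,1).

Boundary ∂_2: C_2 → C_1 sends each 2-simplex [p,q,r] to [q,r] − [p,r] + [p,q]. For instance
  ∂bcd = cd − bd + bc,
  ∂bde = de − be + bd.
The 10×5 boundary matrix has rank 5 and Smith normal form diag(1,1,1,1,1).

Reading off H_k = ker ∂_k / im ∂_{k+1}:

  H_0: rank C_0 − rank ∂_1 = 5 − 4 = 1, and the invariant factors of ∂_1 are all 1, so H_0 ≅ Z.
  H_1: rank ker ∂_1 − rank ∂_2 = (10 − 4) − 5 = 1, and the invariant factors of ∂_2 are all 1, so H_1 ≅ Z.
  H_2: rank ker ∂_2 − rank ∂_3 = (5 − 5) − 0 = 0, and there is no ∂_3, so H_2 ≅ 0.

H_0 ≅ Z,  H_1 ≅ Z,  H_2 = 0.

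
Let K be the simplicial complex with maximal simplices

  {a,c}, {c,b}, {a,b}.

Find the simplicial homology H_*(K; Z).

H_0 = Z,  H_1 = Z.

Take the total order a < b < c on the vertex set. Then K (dimension 1) consists of the simplices:

  0-simplices (3): a, b, c
  1-simplices (3): ab, ac, bc

Hence C_0 ≅ Z^3, C_1 ≅ Z^3.

Boundary ∂_1: C_1 → C_0 is given by ∂[p,q] = [q] − [p]. For instance
  ∂ac = c − a.
As a 3×3 matrix over Z this has rank 2, with invariant factors (1,1).

Computing H_k = (kernel of ∂_k) / (image of ∂_{k+1}):

  H_0: rank C_0 − rank ∂_1 = 3 − 2 = 1, and the invariant factors of ∂_1 are all 1, so H_0 ≅ Z.
  H_1: rank ker ∂_1 − rank ∂_2 = (3 − 2) − 0 = 1, and there is no ∂_2, so H_1 ≅ Z.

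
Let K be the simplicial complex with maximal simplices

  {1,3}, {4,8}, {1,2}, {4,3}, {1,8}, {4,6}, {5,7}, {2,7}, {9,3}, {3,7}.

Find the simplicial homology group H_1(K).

H_1 ≅ Z^2.

We work with the vertex ordering 1 < 2 < 3 < 4 < 5 < 6 < 7 < 8 < 9. The simplices of K, each written with vertices in increasing order, are:

  0-simplices (9): [1], [2], [3], [4], [5], [6], [7], [8], [9]
  1-simplices (10): [1,2], [1,3], [1,8], [2,7], [3,4], [3,7], [3,9], [4,6], [4,8], [5,7]

giving chain groups C_0 ≅ Z^9, C_1 ≅ Z^10.

The boundary map ∂_1: C_1 → C_0 is given by ∂[p,q] = [q] − [p]. For instance
  ∂[3,7] = [7] − [3].
This gives a 9×10 integer matrix of rank 8; reducing to Smith normal form yields diagonal entries (1,1,1,1,1,1,1,1).

Computing H_k = (kernel of ∂_k) / (image of ∂_{k+1}):

  H_1: rank ker ∂_1 − rank ∂_2 = (10 − 8) − 0 = 2, and there is no ∂_2, so H_1 ≅ Z^2.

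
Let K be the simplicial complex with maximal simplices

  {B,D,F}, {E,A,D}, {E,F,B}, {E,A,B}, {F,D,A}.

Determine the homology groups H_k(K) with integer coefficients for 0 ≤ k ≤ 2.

Order the vertices as A < B < D < E < F. Listing each simplex with vertices in this order, K has dimension 2 with simplices:

  0-simplices (5): A, B, D, E, F
  1-simplices (10): AB, AD, AE, AF, BD, BE, BF, DE, DF, EF
  2-simplices (5): ABE, ADE, ADF, BDF, BEF

giving chain groups C_0 ≅ Z^5, C_1 ≅ Z^10, C_2 ≅ Z^5.

The boundary map ∂_1: C_1 → C_0 is given by ∂[p,q] = [q] − [p].
As a 5×10 matrix over Z this has rank 4, with invariant factors (1,1,1,1).

The boundary map ∂_2: C_2 → C_1 sends each 2-simplex [p,q,r] to [q,r] − [p,r] + [p,q]. For instance
  ∂ADF = DF − AF + AD,
  ∂BEF = EF − BF + BE.
The 10×5 boundary matrix has rank 5 and Smith normal form diag(1,1,1,1,1).

From H_k ≅ ker(∂_k) / im(∂_{k+1}) we obtain:

  H_0: rank C_0 − rank ∂_1 = 5 − 4 = 1, and the invariant factors of ∂_1 are all 1, so H_0 ≅ Z.
  H_1: rank ker ∂_1 − rank ∂_2 = (10 − 4) − 5 = 1, and the invariant factors of ∂_2 are all 1, so H_1 ≅ Z.
  H_2: rank ker ∂_2 − rank ∂_3 = (5 − 5) − 0 = 0, and there is no ∂_3, so H_2 ≅ 0.

H_0 = Z,  H_1 = Z,  H_2 = 0.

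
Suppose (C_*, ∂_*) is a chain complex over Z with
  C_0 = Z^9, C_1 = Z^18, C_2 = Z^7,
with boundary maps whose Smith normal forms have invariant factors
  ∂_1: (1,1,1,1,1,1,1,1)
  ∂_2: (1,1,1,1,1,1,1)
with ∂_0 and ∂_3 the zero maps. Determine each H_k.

H_0 = Z,  H_1 = Z^3,  H_2 = 0.

H_0: b_0 = 9 − 0 − 8 = 1; torsion from ∂_1 factors > 1: none. So H_0 = Z.
H_1: b_1 = 18 − 8 − 7 = 3; torsion from ∂_2 factors > 1: none. So H_1 = Z^3.
H_2: b_2 = 7 − 7 − 0 = 0; torsion from ∂_3 factors > 1: none. So H_2 = 0.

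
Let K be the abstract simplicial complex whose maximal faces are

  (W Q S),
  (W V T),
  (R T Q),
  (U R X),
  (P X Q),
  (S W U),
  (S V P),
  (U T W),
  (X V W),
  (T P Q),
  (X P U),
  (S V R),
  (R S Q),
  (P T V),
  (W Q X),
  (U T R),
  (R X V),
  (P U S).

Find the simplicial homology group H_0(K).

K has 9 vertices, 27 edges, 18 triangles.
rank ∂_0 = 0, rank ∂_1 = 8 ⇒ b_0 = 9 − 0 − 8 = 1; all invariant factors of ∂_1 are 1 so no torsion. So H_0 ≅ Z.

H_0 ≅ Z.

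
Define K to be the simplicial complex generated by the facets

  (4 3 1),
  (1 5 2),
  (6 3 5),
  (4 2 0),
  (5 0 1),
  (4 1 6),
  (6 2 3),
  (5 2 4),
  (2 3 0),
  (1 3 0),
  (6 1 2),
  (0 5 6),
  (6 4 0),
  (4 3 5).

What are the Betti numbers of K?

b_0 = 1, b_1 = 2, b_2 = 1.

Order the vertices as 0 < 1 < 2 < 3 < 4 < 5 < 6. Listing each simplex with vertices in this order, K has dimension 2 with simplices:

  0-simplices (7): [0], [1], [2], [3], [4], [5], [6]
  1-simplices (21): [0,1], [0,2], [0,3], [0,4], [0,5], [0,6], [1,2], [1,3], [1,4], [1,5], [1,6], [2,3], [2,4], [2,5], [2,6], [3,4], [3,5], [3,6], [4,5], [4,6], [5,6]
  2-simplices (14): [0,1,3], [0,1,5], [0,2,3], [0,2,4], [0,4,6], [0,5,6], [1,2,5], [1,2,6], [1,3,4], [1,4,6], [2,3,6], [2,4,5], [3,4,5], [3,5,6]

Hence C_0 ≅ Z^7, C_1 ≅ Z^21, C_2 ≅ Z^14.

The boundary map ∂_1: C_1 → C_0 maps an edge to its endpoints' difference, ∂[p,q] = q − p. For instance
  ∂[1,5] = [5] − [1].
The 7×21 boundary matrix has rank 6 and Smith normal form diag(1,1,1,1,1,1).

Boundary ∂_2: C_2 → C_1 sends each 2-simplex [p,q,r] to [q,r] − [p,r] + [p,q]. For instance
  ∂[3,4,5] = [4,5] − [3,5] + [3,4],
  ∂[0,2,4] = [2,4] − [0,4] + [0,2].
The resulting 21×14 matrix has rank 13, and its Smith normal form has invariant factors (1,1,1,1,1,1,1,1,1,1,1,1,1).

Reading off H_k = ker ∂_k / im ∂_{k+1}:

  H_0: rank C_0 − rank ∂_1 = 7 − 6 = 1, and the invariant factors of ∂_1 are all 1, so H_0 ≅ Z.
  H_1: rank ker ∂_1 − rank ∂_2 = (21 − 6) − 13 = 2, and the invariant factors of ∂_2 are all 1, so H_1 ≅ Z^2.
  H_2: rank ker ∂_2 − rank ∂_3 = (14 − 13) − 0 = 1, and there is no ∂_3, so H_2 ≅ Z.

As a check, the Euler characteristic is 7 − 21 + 14 = 0, which agrees with 1 − 2 + 1 = 0.
(K is a triangulation of the torus T^2.)

Hence the Betti numbers are b_0 = 1, b_1 = 2, b_2 = 1.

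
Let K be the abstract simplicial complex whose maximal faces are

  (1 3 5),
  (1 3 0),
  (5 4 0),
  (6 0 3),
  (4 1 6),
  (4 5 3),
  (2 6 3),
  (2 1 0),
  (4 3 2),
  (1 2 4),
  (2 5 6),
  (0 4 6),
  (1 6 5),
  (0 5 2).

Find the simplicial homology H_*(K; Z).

Fix the vertex order 0 < 1 < 2 < 3 < 4 < 5 < 6 and write every simplex with vertices in increasing order. Then dim K = 2 and the simplices of K are:

  0-simplices (7): [0], [1], [2], [3], [4], [5], [6]
  1-simplices (21): [0,1], [0,2], [0,3], [0,4], [0,5], [0,6], [1,2], [1,3], [1,4], [1,5], [1,6], [2,3], [2,4], [2,5], [2,6], [3,4], [3,5], [3,6], [4,5], [4,6], [5,6]
  2-simplices (14): [0,1,2], [0,1,3], [0,2,5], [0,3,6], [0,4,5], [0,4,6], [1,2,4], [1,3,5], [1,4,6], [1,5,6], [2,3,4], [2,3,6], [2,5,6], [3,4,5]

giving chain groups C_0 ≅ Z^7, C_1 ≅ Z^21, C_2 ≅ Z^14.

The boundary map ∂_1: C_1 → C_0 maps an edge to its endpoints' difference, ∂[p,q] = q − p. For instance
  ∂[1,4] = [4] − [1].
The resulting 7×21 matrix has rank 6, and its Smith normal form has invariant factors (1,1,1,1,1,1).

Boundary ∂_2: C_2 → C_1 sends each 2-simplex [p,q,r] to [q,r] − [p,r] + [p,q]. For instance
  ∂[1,3,5] = [3,5] − [1,5] + [1,3],
  ∂[1,4,6] = [4,6] − [1,6] + [1,4].
As a 21×14 matrix over Z this has rank 13, with invariant factors (1,1,1,1,1,1,1,1,1,1,1,1,1).

From H_k ≅ ker(∂_k) / im(∂_{k+1}) we obtain:

  H_0: rank C_0 − rank ∂_1 = 7 − 6 = 1, and the invariant factors of ∂_1 are all 1, so H_0 ≅ Z.
  H_1: rank ker ∂_1 − rank ∂_2 = (21 − 6) − 13 = 2, and the invariant factors of ∂_2 are all 1, so H_1 ≅ Z^2.
  H_2: rank ker ∂_2 − rank ∂_3 = (14 − 13) − 0 = 1, and there is no ∂_3, so H_2 ≅ Z.

H_0 ≅ Z,  H_1 ≅ Z^2,  H_2 ≅ Z.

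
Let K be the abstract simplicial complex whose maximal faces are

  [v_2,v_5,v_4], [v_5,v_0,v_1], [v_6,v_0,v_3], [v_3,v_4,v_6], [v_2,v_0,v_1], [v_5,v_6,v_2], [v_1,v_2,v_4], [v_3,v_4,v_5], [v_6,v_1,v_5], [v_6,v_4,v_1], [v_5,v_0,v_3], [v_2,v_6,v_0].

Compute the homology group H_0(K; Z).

H_0 = Z.

Fix the vertex order v_0 < v_1 < v_2 < v_3 < v_4 < v_5 < v_6 and write every simplex with vertices in increasing order. Then dim K = 2 and the simplices of K are:

  0-simplices (7): [v_0], [v_1], [v_2], [v_3], [v_4], [v_5], [v_6]
  1-simplices (18): (18 of them)
  2-simplices (12): (12 of them)

giving chain groups C_0 ≅ Z^7, C_1 ≅ Z^18, C_2 ≅ Z^12.

∂_1: C_1 → C_0 sends each edge [p,q] (with p < q) to q − p. For instance
  ∂[v_3,v_6] = [v_6] − [v_3].
The resulting 7×18 matrix has rank 6, and its Smith normal form has invariant factors (1,1,1,1,1,1).

The boundary map ∂_2: C_2 → C_1 sends each 2-simplex [p,q,r] to [q,r] − [p,r] + [p,q]. For instance
  ∂[v_1,v_4,v_6] = [v_4,v_6] − [v_1,v_6] + [v_1,v_4],
  ∂[v_0,v_3,v_6] = [v_3,v_6] − [v_0,v_6] + [v_0,v_3].
The resulting 18×12 matrix has rank 12, and its Smith normal form has invariant factors (1,1,1,1,1,1,1,1,1,1,1,2).

From H_k ≅ ker(∂_k) / im(∂_{k+1}) we obtain:

  H_0: rank C_0 − rank ∂_1 = 7 − 6 = 1, and the invariant factors of ∂_1 are all 1, so H_0 ≅ Z.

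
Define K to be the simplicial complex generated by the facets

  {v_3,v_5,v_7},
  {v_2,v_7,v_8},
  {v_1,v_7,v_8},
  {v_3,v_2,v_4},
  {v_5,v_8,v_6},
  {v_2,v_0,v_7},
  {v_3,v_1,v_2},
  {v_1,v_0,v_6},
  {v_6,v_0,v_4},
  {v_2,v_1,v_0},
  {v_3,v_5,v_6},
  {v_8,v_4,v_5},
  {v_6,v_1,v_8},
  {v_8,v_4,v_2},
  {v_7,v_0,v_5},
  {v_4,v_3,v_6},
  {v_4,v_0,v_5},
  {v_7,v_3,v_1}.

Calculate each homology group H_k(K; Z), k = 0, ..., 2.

Order the vertices as v_0 < v_1 < v_2 < v_3 < v_4 < v_5 < v_6 < v_7 < v_8. Listing each simplex with vertices in this order, K has dimension 2 with simplices:

  0-simplices (9): [v_0], [v_1], [v_2], [v_3], [v_4], [v_5], [v_6], [v_7], [v_8]
  1-simplices (27): (27 of them)
  2-simplices (18): (18 of them)

giving chain groups C_0 ≅ Z^9, C_1 ≅ Z^27, C_2 ≅ Z^18.

∂_1: C_1 → C_0 sends each edge [p,q] (with p < q) to q − p.
This gives a 9×27 integer matrix of rank 8; reducing to Smith normal form yields diagonal entries (1,1,1,1,1,1,1,1).

Boundary ∂_2: C_2 → C_1 maps a triangle to the signed sum of its edges. For instance
  ∂[v_0,v_5,v_7] = [v_5,v_7] − [v_0,v_7] + [v_0,v_5],
  ∂[v_1,v_3,v_7] = [v_3,v_7] − [v_1,v_7] + [v_1,v_3].
The resulting 27×18 matrix has rank 18, and its Smith normal form has invariant factors (1,1,1,1,1,1,1,1,1,1,1,1,1,1,1,1,1,2).

Computing H_k = (kernel of ∂_k) / (image of ∂_{k+1}):

  H_0: rank C_0 − rank ∂_1 = 9 − 8 = 1, and the invariant factors of ∂_1 are all 1, so H_0 ≅ Z.
  H_1: rank ker ∂_1 − rank ∂_2 = (27 − 8) − 18 = 1, and ∂_2 has invariant factor 2 > 1, so H_1 ≅ Z ⊕ Z_2.
  H_2: rank ker ∂_2 − rank ∂_3 = (18 − 18) − 0 = 0, and there is no ∂_3, so H_2 ≅ 0.

As a check, the Euler characteristic is 9 − 27 + 18 = 0, which agrees with 1 − 1 + 0 = 0.
(K is a triangulation of the Klein bottle.)

H_0 ≅ Z,  H_1 ≅ Z ⊕ Z_2,  H_2 = 0.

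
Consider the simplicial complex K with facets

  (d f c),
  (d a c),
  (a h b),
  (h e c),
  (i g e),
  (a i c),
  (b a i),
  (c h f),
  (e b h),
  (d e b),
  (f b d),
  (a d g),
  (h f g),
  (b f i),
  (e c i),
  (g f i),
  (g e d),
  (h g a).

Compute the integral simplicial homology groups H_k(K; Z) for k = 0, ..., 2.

H_0 ≅ Z,  H_1 ≅ Z^2,  H_2 ≅ Z.

Take the total order a < b < c < d < e < f < g < h < i on the vertex set. Then K (dimension 2) consists of the simplices:

  0-simplices (9): a, b, c, d, e, f, g, h, i
  1-simplices (27): ab, ac, ad, ag, ah, ai, bd, be, bf, bh, bi, cd, ce, cf, ch, ci, de, df, dg, eg, eh, ei, fg, fh, fi, gh, gi
  2-simplices (18): abh, abi, acd, aci, adg, agh, bde, bdf, beh, bfi, cdf, ceh, cei, cfh, deg, egi, fgh, fgi

so the chain groups are C_0 ≅ Z^9, C_1 ≅ Z^27, C_2 ≅ Z^18.

The boundary map ∂_1: C_1 → C_0 sends each edge [p,q] (with p < q) to q − p. For instance
  ∂ce = e − c.
The resulting 9×27 matrix has rank 8, and its Smith normal form has invariant factors (1,1,1,1,1,1,1,1).

Boundary ∂_2: C_2 → C_1 maps a triangle to the signed sum of its edges. For instance
  ∂cei = ei − ci + ce,
  ∂ceh = eh − ch + ce.
As a 27×18 matrix over Z this has rank 17, with invariant factors (1,1,1,1,1,1,1,1,1,1,1,1,1,1,1,1,1).

Now H_k = ker ∂_k / im ∂_{k+1}, so:

  H_0: rank C_0 − rank ∂_1 = 9 − 8 = 1, and the invariant factors of ∂_1 are all 1, so H_0 = Z.
  H_1: rank ker ∂_1 − rank ∂_2 = (27 − 8) − 17 = 2, and the invariant factors of ∂_2 are all 1, so H_1 = Z^2.
  H_2: rank ker ∂_2 − rank ∂_3 = (18 − 17) − 0 = 1, and there is no ∂_3, so H_2 = Z.

As a check, the Euler characteristic is 9 − 27 + 18 = 0, which agrees with 1 − 2 + 1 = 0.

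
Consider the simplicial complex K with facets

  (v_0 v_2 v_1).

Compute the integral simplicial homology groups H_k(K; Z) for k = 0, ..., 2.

K has 3 vertices, 3 edges, 1 triangle.
rank ∂_0 = 0, rank ∂_1 = 2 ⇒ b_0 = 3 − 0 − 2 = 1; all invariant factors of ∂_1 are 1 so no torsion. So H_0 ≅ Z.
rank ∂_1 = 2, rank ∂_2 = 1 ⇒ b_1 = 3 − 2 − 1 = 0; all invariant factors of ∂_2 are 1 so no torsion. So H_1 ≅ 0.
rank ∂_2 = 1, rank ∂_3 = 0 ⇒ b_2 = 1 − 1 − 0 = 0. So H_2 ≅ 0.

H_0 ≅ Z,  H_1 = 0,  H_2 = 0.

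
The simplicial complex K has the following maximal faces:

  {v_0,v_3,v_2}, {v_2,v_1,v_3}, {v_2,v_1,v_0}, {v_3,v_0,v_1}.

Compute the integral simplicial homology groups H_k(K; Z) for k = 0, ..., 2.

We work with the vertex ordering v_0 < v_1 < v_2 < v_3. The simplices of K, each written with vertices in increasing order, are:

  0-simplices (4): [v_0], [v_1], [v_2], [v_3]
  1-simplices (6): [v_0,v_1], [v_0,v_2], [v_0,v_3], [v_1,v_2], [v_1,v_3], [v_2,v_3]
  2-simplices (4): [v_0,v_1,v_2], [v_0,v_1,v_3], [v_0,v_2,v_3], [v_1,v_2,v_3]

so the chain groups are C_0 ≅ Z^4, C_1 ≅ Z^6, C_2 ≅ Z^4.

∂_1: C_1 → C_0 sends each edge [p,q] (with p < q) to q − p. For instance
  ∂[v_2,v_3] = [v_3] − [v_2].
The resulting 4×6 matrix has rank 3, and its Smith normal form has invariant factors (1,1,1).

Boundary ∂_2: C_2 → C_1 acts by ∂[p,q,r] = [q,r] − [p,r] + [p,q]. For instance
  ∂[v_0,v_1,v_2] = [v_1,v_2] − [v_0,v_2] + [v_0,v_1],
  ∂[v_1,v_2,v_3] = [v_2,v_3] − [v_1,v_3] + [v_1,v_2].
As a 6×4 matrix over Z this has rank 3, with invariant factors (1,1,1).

Computing H_k = (kernel of ∂_k) / (image of ∂_{k+1}):

  H_0: rank C_0 − rank ∂_1 = 4 − 3 = 1, and the invariant factors of ∂_1 are all 1, so H_0 ≅ Z.
  H_1: rank ker ∂_1 − rank ∂_2 = (6 − 3) − 3 = 0, and the invariant factors of ∂_2 are all 1, so H_1 ≅ 0.
  H_2: rank ker ∂_2 − rank ∂_3 = (4 − 3) − 0 = 1, and there is no ∂_3, so H_2 ≅ Z.

As a check, the Euler characteristic is 4 − 6 + 4 = 2, which agrees with 1 − 0 + 1 = 2.

H_0 ≅ Z,  H_1 = 0,  H_2 ≅ Z.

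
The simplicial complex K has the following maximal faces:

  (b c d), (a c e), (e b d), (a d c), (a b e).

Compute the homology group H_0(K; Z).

K has 5 vertices, 10 edges, 5 triangles.
rank ∂_0 = 0, rank ∂_1 = 4 ⇒ b_0 = 5 − 0 − 4 = 1; all invariant factors of ∂_1 are 1 so no torsion. So H_0 = Z.

H_0 = Z.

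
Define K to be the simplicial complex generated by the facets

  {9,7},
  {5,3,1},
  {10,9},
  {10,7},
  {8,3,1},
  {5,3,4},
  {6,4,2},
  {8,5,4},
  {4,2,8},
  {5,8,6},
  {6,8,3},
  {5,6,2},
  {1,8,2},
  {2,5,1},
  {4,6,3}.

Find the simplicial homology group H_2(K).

H_2 = 0.

We work with the vertex ordering 1 < 2 < 3 < 4 < 5 < 6 < 7 < 8 < 9 < 10. The simplices of K, each written with vertices in increasing order, are:

  0-simplices (10): [1], [2], [3], [4], [5], [6], [7], [8], [9], [10]
  1-simplices (21): [1,2], [1,3], [1,5], [1,8], [2,4], [2,5], [2,6], [2,8], [3,4], [3,5], [3,6], [3,8], [4,5], [4,6], [4,8], [5,6], [5,8], [6,8], [7,9], [7,10], [9,10]
  2-simplices (12): [1,2,5], [1,2,8], [1,3,5], [1,3,8], [2,4,6], [2,4,8], [2,5,6], [3,4,5], [3,4,6], [3,6,8], [4,5,8], [5,6,8]

giving chain groups C_0 ≅ Z^10, C_1 ≅ Z^21, C_2 ≅ Z^12.

The boundary map ∂_1: C_1 → C_0 maps an edge to its endpoints' difference, ∂[p,q] = q − p. For instance
  ∂[7,10] = [10] − [7].
The 10×21 boundary matrix has rank 8 and Smith normal form diag(1,1,1,1,1,1,1,1).

Boundary ∂_2: C_2 → C_1 maps a triangle to the signed sum of its edges. For instance
  ∂[1,3,8] = [3,8] − [1,8] + [1,3],
  ∂[1,2,8] = [2,8] − [1,8] + [1,2].
As a 21×12 matrix over Z this has rank 12, with invariant factors (1,1,1,1,1,1,1,1,1,1,1,2).

Now H_k = ker ∂_k / im ∂_{k+1}, so:

  H_2: rank ker ∂_2 − rank ∂_3 = (12 − 12) − 0 = 0, and there is no ∂_3, so H_2 = 0.

(K is a triangulation of the disjoint union of the real projective plane RP^2 and the circle S^1.)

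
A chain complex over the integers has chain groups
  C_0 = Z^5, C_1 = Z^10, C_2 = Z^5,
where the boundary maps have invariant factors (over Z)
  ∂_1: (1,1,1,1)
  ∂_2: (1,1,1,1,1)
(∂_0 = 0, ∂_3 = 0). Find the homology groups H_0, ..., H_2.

H_0: b_0 = 5 − 0 − 4 = 1; torsion from ∂_1 factors > 1: none. So H_0 ≅ Z.
H_1: b_1 = 10 − 4 − 5 = 1; torsion from ∂_2 factors > 1: none. So H_1 ≅ Z.
H_2: b_2 = 5 − 5 − 0 = 0; torsion from ∂_3 factors > 1: none. So H_2 ≅ 0.

H_0 ≅ Z,  H_1 ≅ Z,  H_2 = 0.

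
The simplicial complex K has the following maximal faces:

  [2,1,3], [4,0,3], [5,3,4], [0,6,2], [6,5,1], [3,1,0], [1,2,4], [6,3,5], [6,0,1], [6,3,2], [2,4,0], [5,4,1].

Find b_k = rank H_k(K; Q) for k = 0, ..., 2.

Fix the vertex order 0 < 1 < 2 < 3 < 4 < 5 < 6 and write every simplex with vertices in increasing order. Then dim K = 2 and the simplices of K are:

  0-simplices (7): [0], [1], [2], [3], [4], [5], [6]
  1-simplices (18): [0,1], [0,2], [0,3], [0,4], [0,6], [1,2], [1,3], [1,4], [1,5], [1,6], [2,3], [2,4], [2,6], [3,4], [3,5], [3,6], [4,5], [5,6]
  2-simplices (12): [0,1,3], [0,1,6], [0,2,4], [0,2,6], [0,3,4], [1,2,3], [1,2,4], [1,4,5], [1,5,6], [2,3,6], [3,4,5], [3,5,6]

so the chain groups are C_0 ≅ Z^7, C_1 ≅ Z^18, C_2 ≅ Z^12.

The boundary map ∂_1: C_1 → C_0 maps an edge to its endpoints' difference, ∂[p,q] = q − p. For instance
  ∂[1,6] = [6] − [1].
The 7×18 boundary matrix has rank 6 and Smith normal form diag(1,1,1,1,1,1).

Boundary ∂_2: C_2 → C_1 sends each 2-simplex [p,q,r] to [q,r] − [p,r] + [p,q]. For instance
  ∂[1,2,4] = [2,4] − [1,4] + [1,2],
  ∂[3,4,5] = [4,5] − [3,5] + [3,4].
The resulting 18×12 matrix has rank 12, and its Smith normal form has invariant factors (1,1,1,1,1,1,1,1,1,1,1,2).

Reading off H_k = ker ∂_k / im ∂_{k+1}:

  H_0: rank C_0 − rank ∂_1 = 7 − 6 = 1, and the invariant factors of ∂_1 are all 1, so H_0 ≅ Z.
  H_1: rank ker ∂_1 − rank ∂_2 = (18 − 6) − 12 = 0, and ∂_2 has invariant factor 2 > 1, so H_1 ≅ Z/2.
  H_2: rank ker ∂_2 − rank ∂_3 = (12 − 12) − 0 = 0, and there is no ∂_3, so H_2 ≅ 0.

As a check, the Euler characteristic is 7 − 18 + 12 = 1, which agrees with 1 − 0 + 0 = 1.

Hence the Betti numbers are b_0 = 1, b_1 = 0, b_2 = 0.

b_0 = 1, b_1 = 0, b_2 = 0.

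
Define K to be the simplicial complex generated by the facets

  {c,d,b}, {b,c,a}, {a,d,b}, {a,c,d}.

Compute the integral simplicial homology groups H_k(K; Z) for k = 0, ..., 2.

Take the total order a < b < c < d on the vertex set. Then K (dimension 2) consists of the simplices:

  0-simplices (4): a, b, c, d
  1-simplices (6): ab, ac, ad, bc, bd, cd
  2-simplices (4): abc, abd, acd, bcd

giving chain groups C_0 ≅ Z^4, C_1 ≅ Z^6, C_2 ≅ Z^4.

The boundary map ∂_1: C_1 → C_0 is given by ∂[p,q] = [q] − [p]. For instance
  ∂bd = d − b.
The resulting 4×6 matrix has rank 3, and its Smith normal form has invariant factors (1,1,1).

The boundary map ∂_2: C_2 → C_1 sends each 2-simplex [p,q,r] to [q,r] − [p,r] + [p,q]. For instance
  ∂acd = cd − ad + ac,
  ∂bcd = cd − bd + bc.
As a 6×4 matrix over Z this has rank 3, with invariant factors (1,1,1).

Reading off H_k = ker ∂_k / im ∂_{k+1}:

  H_0: rank C_0 − rank ∂_1 = 4 − 3 = 1, and the invariant factors of ∂_1 are all 1, so H_0 = Z.
  H_1: rank ker ∂_1 − rank ∂_2 = (6 − 3) − 3 = 0, and the invariant factors of ∂_2 are all 1, so H_1 = 0.
  H_2: rank ker ∂_2 − rank ∂_3 = (4 − 3) − 0 = 1, and there is no ∂_3, so H_2 = Z.

As a check, the Euler characteristic is 4 − 6 + 4 = 2, which agrees with 1 − 0 + 1 = 2.
(K is a triangulation of the 2-sphere S^2.)

H_0 ≅ Z,  H_1 = 0,  H_2 ≅ Z.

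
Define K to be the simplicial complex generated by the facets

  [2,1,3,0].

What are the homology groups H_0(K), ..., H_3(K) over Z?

H_0 ≅ Z,  H_1 = 0,  H_2 = 0,  H_3 = 0.

Fix the vertex order 0 < 1 < 2 < 3 and write every simplex with vertices in increasing order. Then dim K = 3 and the simplices of K are:

  0-simplices (4): [0], [1], [2], [3]
  1-simplices (6): [0,1], [0,2], [0,3], [1,2], [1,3], [2,3]
  2-simplices (4): [0,1,2], [0,1,3], [0,2,3], [1,2,3]
  3-simplices (1): [0,1,2,3]

so the chain groups are C_0 ≅ Z^4, C_1 ≅ Z^6, C_2 ≅ Z^4, C_3 ≅ Z^1.

∂_1: C_1 → C_0 is given by ∂[p,q] = [q] − [p].
The resulting 4×6 matrix has rank 3, and its Smith normal form has invariant factors (1,1,1).

Boundary ∂_2: C_2 → C_1 acts by ∂[p,q,r] = [q,r] − [p,r] + [p,q]. For instance
  ∂[0,1,2] = [1,2] − [0,2] + [0,1],
  ∂[0,1,3] = [1,3] − [0,3] + [0,1].
As a 6×4 matrix over Z this has rank 3, with invariant factors (1,1,1).

The boundary map ∂_3: C_3 → C_2 sends each 3-simplex σ to the alternating sum Σ_i (−1)^i (σ with its i-th vertex removed). For instance
  ∂[0,1,2,3] = [1,2,3] − [0,2,3] + [0,1,3] − [0,1,2].
The 4×1 boundary matrix has rank 1 and Smith normal form diag(1).

Now H_k = ker ∂_k / im ∂_{k+1}, so:

  H_0: rank C_0 − rank ∂_1 = 4 − 3 = 1, and the invariant factors of ∂_1 are all 1, so H_0 = Z.
  H_1: rank ker ∂_1 − rank ∂_2 = (6 − 3) − 3 = 0, and the invariant factors of ∂_2 are all 1, so H_1 = 0.
  H_2: rank ker ∂_2 − rank ∂_3 = (4 − 3) − 1 = 0, and the invariant factors of ∂_3 are all 1, so H_2 = 0.
  H_3: rank ker ∂_3 − rank ∂_4 = (1 − 1) − 0 = 0, and there is no ∂_4, so H_3 = 0.

As a check, the Euler characteristic is 4 − 6 + 4 − 1 = 1, which agrees with 1 − 0 + 0 − 0 = 1.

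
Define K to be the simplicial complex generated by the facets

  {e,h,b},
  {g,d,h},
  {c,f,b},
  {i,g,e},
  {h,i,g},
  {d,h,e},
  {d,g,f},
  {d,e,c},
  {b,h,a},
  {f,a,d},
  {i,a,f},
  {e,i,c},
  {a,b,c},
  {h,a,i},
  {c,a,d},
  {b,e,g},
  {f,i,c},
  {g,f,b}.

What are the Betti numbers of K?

b_0 = 1, b_1 = 1, b_2 = 0.

Take the total order a < b < c < d < e < f < g < h < i on the vertex set. Then K (dimension 2) consists of the simplices:

  0-simplices (9): a, b, c, d, e, f, g, h, i
  1-simplices (27): ab, ac, ad, af, ah, ai, bc, be, bf, bg, bh, cd, ce, cf, ci, de, df, dg, dh, eg, eh, ei, fg, fi, gh, gi, hi
  2-simplices (18): abc, abh, acd, adf, afi, ahi, bcf, beg, beh, bfg, cde, cei, cfi, deh, dfg, dgh, egi, ghi

giving chain groups C_0 ≅ Z^9, C_1 ≅ Z^27, C_2 ≅ Z^18.

The boundary map ∂_1: C_1 → C_0 maps an edge to its endpoints' difference, ∂[p,q] = q − p.
The resulting 9×27 matrix has rank 8, and its Smith normal form has invariant factors (1,1,1,1,1,1,1,1).

∂_2: C_2 → C_1 acts by ∂[p,q,r] = [q,r] − [p,r] + [p,q]. For instance
  ∂afi = fi − ai + af,
  ∂cfi = fi − ci + cf.
The resulting 27×18 matrix has rank 18, and its Smith normal form has invariant factors (1,1,1,1,1,1,1,1,1,1,1,1,1,1,1,1,1,2).

Now H_k = ker ∂_k / im ∂_{k+1}, so:

  H_0: rank C_0 − rank ∂_1 = 9 − 8 = 1, and the invariant factors of ∂_1 are all 1, so H_0 = Z.
  H_1: rank ker ∂_1 − rank ∂_2 = (27 − 8) − 18 = 1, and ∂_2 has invariant factor 2 > 1, so H_1 = Z ⊕ Z_2.
  H_2: rank ker ∂_2 − rank ∂_3 = (18 − 18) − 0 = 0, and there is no ∂_3, so H_2 = 0.

(K is a triangulation of the Klein bottle.)

Hence the Betti numbers are b_0 = 1, b_1 = 1, b_2 = 0.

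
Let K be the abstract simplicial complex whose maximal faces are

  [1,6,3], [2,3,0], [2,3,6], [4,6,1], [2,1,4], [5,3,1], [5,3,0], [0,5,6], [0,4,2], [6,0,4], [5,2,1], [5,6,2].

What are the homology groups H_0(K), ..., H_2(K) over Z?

Take the total order 0 < 1 < 2 < 3 < 4 < 5 < 6 on the vertex set. Then K (dimension 2) consists of the simplices:

  0-simplices (7): [0], [1], [2], [3], [4], [5], [6]
  1-simplices (18): [0,2], [0,3], [0,4], [0,5], [0,6], [1,2], [1,3], [1,4], [1,5], [1,6], [2,3], [2,4], [2,5], [2,6], [3,5], [3,6], [4,6], [5,6]
  2-simplices (12): [0,2,3], [0,2,4], [0,3,5], [0,4,6], [0,5,6], [1,2,4], [1,2,5], [1,3,5], [1,3,6], [1,4,6], [2,3,6], [2,5,6]

Hence C_0 ≅ Z^7, C_1 ≅ Z^18, C_2 ≅ Z^12.

Boundary ∂_1: C_1 → C_0 sends each edge [p,q] (with p < q) to q − p. For instance
  ∂[2,4] = [4] − [2].
As a 7×18 matrix over Z this has rank 6, with invariant factors (1,1,1,1,1,1).

∂_2: C_2 → C_1 maps a triangle to the signed sum of its edges. For instance
  ∂[1,4,6] = [4,6] − [1,6] + [1,4],
  ∂[0,4,6] = [4,6] − [0,6] + [0,4].
This gives a 18×12 integer matrix of rank 12; reducing to Smith normal form yields diagonal entries (1,1,1,1,1,1,1,1,1,1,1,2).

From H_k ≅ ker(∂_k) / im(∂_{k+1}) we obtain:

  H_0: rank C_0 − rank ∂_1 = 7 − 6 = 1, and the invariant factors of ∂_1 are all 1, so H_0 = Z.
  H_1: rank ker ∂_1 − rank ∂_2 = (18 − 6) − 12 = 0, and ∂_2 has invariant factor 2 > 1, so H_1 = Z/2.
  H_2: rank ker ∂_2 − rank ∂_3 = (12 − 12) − 0 = 0, and there is no ∂_3, so H_2 = 0.

As a check, the Euler characteristic is 7 − 18 + 12 = 1, which agrees with 1 − 0 + 0 = 1.

H_0 = Z,  H_1 = Z/2,  H_2 = 0.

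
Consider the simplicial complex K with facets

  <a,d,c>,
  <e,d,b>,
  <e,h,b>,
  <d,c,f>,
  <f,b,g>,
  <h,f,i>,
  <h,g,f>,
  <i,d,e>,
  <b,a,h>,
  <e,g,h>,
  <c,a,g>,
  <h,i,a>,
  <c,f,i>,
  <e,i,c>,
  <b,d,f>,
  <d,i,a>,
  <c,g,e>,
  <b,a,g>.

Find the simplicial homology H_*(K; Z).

H_0 = Z,  H_1 = Z ⊕ Z/2Z,  H_2 = 0.

Order the vertices as a < b < c < d < e < f < g < h < i. Listing each simplex with vertices in this order, K has dimension 2 with simplices:

  0-simplices (9): a, b, c, d, e, f, g, h, i
  1-simplices (27): ab, ac, ad, ag, ah, ai, bd, be, bf, bg, bh, cd, ce, cf, cg, ci, de, df, di, eg, eh, ei, fg, fh, fi, gh, hi
  2-simplices (18): abg, abh, acd, acg, adi, ahi, bde, bdf, beh, bfg, cdf, ceg, cei, cfi, dei, egh, fgh, fhi

Hence C_0 ≅ Z^9, C_1 ≅ Z^27, C_2 ≅ Z^18.

Boundary ∂_1: C_1 → C_0 is given by ∂[p,q] = [q] − [p]. For instance
  ∂cd = d − c.
The resulting 9×27 matrix has rank 8, and its Smith normal form has invariant factors (1,1,1,1,1,1,1,1).

The boundary map ∂_2: C_2 → C_1 sends each 2-simplex [p,q,r] to [q,r] − [p,r] + [p,q]. For instance
  ∂fgh = gh − fh + fg,
  ∂beh = eh − bh + be.
The 27×18 boundary matrix has rank 18 and Smith normal form diag(1,1,1,1,1,1,1,1,1,1,1,1,1,1,1,1,1,2).

From H_k ≅ ker(∂_k) / im(∂_{k+1}) we obtain:

  H_0: rank C_0 − rank ∂_1 = 9 − 8 = 1, and the invariant factors of ∂_1 are all 1, so H_0 = Z.
  H_1: rank ker ∂_1 − rank ∂_2 = (27 − 8) − 18 = 1, and ∂_2 has invariant factor 2 > 1, so H_1 = Z ⊕ Z/2Z.
  H_2: rank ker ∂_2 − rank ∂_3 = (18 − 18) − 0 = 0, and there is no ∂_3, so H_2 = 0.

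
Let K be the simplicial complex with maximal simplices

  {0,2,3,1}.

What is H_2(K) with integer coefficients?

H_2 ≅ 0.

Order the vertices as 0 < 1 < 2 < 3. Listing each simplex with vertices in this order, K has dimension 3 with simplices:

  0-simplices (4): [0], [1], [2], [3]
  1-simplices (6): [0,1], [0,2], [0,3], [1,2], [1,3], [2,3]
  2-simplices (4): [0,1,2], [0,1,3], [0,2,3], [1,2,3]
  3-simplices (1): [0,1,2,3]

so the chain groups are C_0 ≅ Z^4, C_1 ≅ Z^6, C_2 ≅ Z^4, C_3 ≅ Z^1.

The boundary map ∂_1: C_1 → C_0 is given by ∂[p,q] = [q] − [p]. For instance
  ∂[2,3] = [3] − [2].
The resulting 4×6 matrix has rank 3, and its Smith normal form has invariant factors (1,1,1).

The boundary map ∂_2: C_2 → C_1 maps a triangle to the signed sum of its edges. For instance
  ∂[0,2,3] = [2,3] − [0,3] + [0,2],
  ∂[1,2,3] = [2,3] − [1,3] + [1,2].
The resulting 6×4 matrix has rank 3, and its Smith normal form has invariant factors (1,1,1).

The boundary map ∂_3: C_3 → C_2 sends each 3-simplex σ to the alternating sum Σ_i (−1)^i (σ with its i-th vertex removed). For instance
  ∂[0,1,2,3] = [1,2,3] − [0,2,3] + [0,1,3] − [0,1,2].
The 4×1 boundary matrix has rank 1 and Smith normal form diag(1).

Reading off H_k = ker ∂_k / im ∂_{k+1}:

  H_2: rank ker ∂_2 − rank ∂_3 = (4 − 3) − 1 = 0, and the invariant factors of ∂_3 are all 1, so H_2 = 0.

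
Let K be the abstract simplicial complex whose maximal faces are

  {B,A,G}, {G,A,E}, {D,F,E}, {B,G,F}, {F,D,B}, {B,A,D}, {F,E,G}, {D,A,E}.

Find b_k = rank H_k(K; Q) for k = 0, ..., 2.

b_0 = 1, b_1 = 0, b_2 = 1.

We work with the vertex ordering A < B < D < E < F < G. The simplices of K, each written with vertices in increasing order, are:

  0-simplices (6): A, B, D, E, F, G
  1-simplices (12): AB, AD, AE, AG, BD, BF, BG, DE, DF, EF, EG, FG
  2-simplices (8): ABD, ABG, ADE, AEG, BDF, BFG, DEF, EFG

giving chain groups C_0 ≅ Z^6, C_1 ≅ Z^12, C_2 ≅ Z^8.

∂_1: C_1 → C_0 maps an edge to its endpoints' difference, ∂[p,q] = q − p. For instance
  ∂BD = D − B.
The resulting 6×12 matrix has rank 5, and its Smith normal form has invariant factors (1,1,1,1,1).

∂_2: C_2 → C_1 maps a triangle to the signed sum of its edges. For instance
  ∂AEG = EG − AG + AE,
  ∂DEF = EF − DF + DE.
The resulting 12×8 matrix has rank 7, and its Smith normal form has invariant factors (1,1,1,1,1,1,1).

Reading off H_k = ker ∂_k / im ∂_{k+1}:

  H_0: rank C_0 − rank ∂_1 = 6 − 5 = 1, and the invariant factors of ∂_1 are all 1, so H_0 = Z.
  H_1: rank ker ∂_1 − rank ∂_2 = (12 − 5) − 7 = 0, and the invariant factors of ∂_2 are all 1, so H_1 = 0.
  H_2: rank ker ∂_2 − rank ∂_3 = (8 − 7) − 0 = 1, and there is no ∂_3, so H_2 = Z.

Hence the Betti numbers are b_0 = 1, b_1 = 0, b_2 = 1.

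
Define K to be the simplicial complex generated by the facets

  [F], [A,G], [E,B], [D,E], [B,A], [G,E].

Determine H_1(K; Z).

H_1 = Z.

Fix the vertex order A < B < D < E < F < G and write every simplex with vertices in increasing order. Then dim K = 1 and the simplices of K are:

  0-simplices (6): A, B, D, E, F, G
  1-simplices (5): AB, AG, BE, DE, EG

giving chain groups C_0 ≅ Z^6, C_1 ≅ Z^5.

Boundary ∂_1: C_1 → C_0 is given by ∂[p,q] = [q] − [p]. For instance
  ∂AB = B − A.
The resulting 6×5 matrix has rank 4, and its Smith normal form has invariant factors (1,1,1,1).

Computing H_k = (kernel of ∂_k) / (image of ∂_{k+1}):

  H_1: rank ker ∂_1 − rank ∂_2 = (5 − 4) − 0 = 1, and there is no ∂_2, so H_1 = Z.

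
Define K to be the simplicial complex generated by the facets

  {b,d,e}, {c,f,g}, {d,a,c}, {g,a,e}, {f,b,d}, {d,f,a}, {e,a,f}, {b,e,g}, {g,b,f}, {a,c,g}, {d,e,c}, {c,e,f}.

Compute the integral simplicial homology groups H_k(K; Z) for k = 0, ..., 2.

Fix the vertex order a < b < c < d < e < f < g and write every simplex with vertices in increasing order. Then dim K = 2 and the simplices of K are:

  0-simplices (7): a, b, c, d, e, f, g
  1-simplices (18): ac, ad, ae, af, ag, bd, be, bf, bg, cd, ce, cf, cg, de, df, ef, eg, fg
  2-simplices (12): acd, acg, adf, aef, aeg, bde, bdf, beg, bfg, cde, cef, cfg

so the chain groups are C_0 ≅ Z^7, C_1 ≅ Z^18, C_2 ≅ Z^12.

∂_1: C_1 → C_0 is given by ∂[p,q] = [q] − [p]. For instance
  ∂eg = g − e.
This gives a 7×18 integer matrix of rank 6; reducing to Smith normal form yields diagonal entries (1,1,1,1,1,1).

∂_2: C_2 → C_1 sends each 2-simplex [p,q,r] to [q,r] − [p,r] + [p,q]. For instance
  ∂acg = cg − ag + ac,
  ∂bfg = fg − bg + bf.
This gives a 18×12 integer matrix of rank 12; reducing to Smith normal form yields diagonal entries (1,1,1,1,1,1,1,1,1,1,1,2).

Computing H_k = (kernel of ∂_k) / (image of ∂_{k+1}):

  H_0: rank C_0 − rank ∂_1 = 7 − 6 = 1, and the invariant factors of ∂_1 are all 1, so H_0 ≅ Z.
  H_1: rank ker ∂_1 − rank ∂_2 = (18 − 6) − 12 = 0, and ∂_2 has invariant factor 2 > 1, so H_1 ≅ Z/2.
  H_2: rank ker ∂_2 − rank ∂_3 = (12 − 12) − 0 = 0, and there is no ∂_3, so H_2 ≅ 0.

As a check, the Euler characteristic is 7 − 18 + 12 = 1, which agrees with 1 − 0 + 0 = 1.
(K is a triangulation of the real projective plane RP^2.)

H_0 = Z,  H_1 = Z/2,  H_2 = 0.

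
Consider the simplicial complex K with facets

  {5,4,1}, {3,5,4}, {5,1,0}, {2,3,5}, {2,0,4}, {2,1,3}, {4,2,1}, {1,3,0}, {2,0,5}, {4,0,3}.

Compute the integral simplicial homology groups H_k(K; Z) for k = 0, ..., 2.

Fix the vertex order 0 < 1 < 2 < 3 < 4 < 5 and write every simplex with vertices in increasing order. Then dim K = 2 and the simplices of K are:

  0-simplices (6): [0], [1], [2], [3], [4], [5]
  1-simplices (15): [0,1], [0,2], [0,3], [0,4], [0,5], [1,2], [1,3], [1,4], [1,5], [2,3], [2,4], [2,5], [3,4], [3,5], [4,5]
  2-simplices (10): [0,1,3], [0,1,5], [0,2,4], [0,2,5], [0,3,4], [1,2,3], [1,2,4], [1,4,5], [2,3,5], [3,4,5]

giving chain groups C_0 ≅ Z^6, C_1 ≅ Z^15, C_2 ≅ Z^10.

The boundary map ∂_1: C_1 → C_0 sends each edge [p,q] (with p < q) to q − p.
This gives a 6×15 integer matrix of rank 5; reducing to Smith normal form yields diagonal entries (1,1,1,1,1).

Boundary ∂_2: C_2 → C_1 maps a triangle to the signed sum of its edges. For instance
  ∂[0,1,3] = [1,3] − [0,3] + [0,1],
  ∂[3,4,5] = [4,5] − [3,5] + [3,4].
This gives a 15×10 integer matrix of rank 10; reducing to Smith normal form yields diagonal entries (1,1,1,1,1,1,1,1,1,2).

Now H_k = ker ∂_k / im ∂_{k+1}, so:

  H_0: rank C_0 − rank ∂_1 = 6 − 5 = 1, and the invariant factors of ∂_1 are all 1, so H_0 ≅ Z.
  H_1: rank ker ∂_1 − rank ∂_2 = (15 − 5) − 10 = 0, and ∂_2 has invariant factor 2 > 1, so H_1 ≅ Z_2.
  H_2: rank ker ∂_2 − rank ∂_3 = (10 − 10) − 0 = 0, and there is no ∂_3, so H_2 ≅ 0.

H_0 = Z,  H_1 = Z_2,  H_2 = 0.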